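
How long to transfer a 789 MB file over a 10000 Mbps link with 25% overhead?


Effective throughput = 10000 * (1 - 25/100) = 7500 Mbps
File size in Mb = 789 * 8 = 6312 Mb
Time = 6312 / 7500
Time = 0.8416 seconds


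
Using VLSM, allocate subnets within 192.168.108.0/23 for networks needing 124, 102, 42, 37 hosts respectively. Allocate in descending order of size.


124 hosts -> /25 (126 usable): 192.168.108.0/25
102 hosts -> /25 (126 usable): 192.168.108.128/25
42 hosts -> /26 (62 usable): 192.168.109.0/26
37 hosts -> /26 (62 usable): 192.168.109.64/26
Allocation: 192.168.108.0/25 (124 hosts, 126 usable); 192.168.108.128/25 (102 hosts, 126 usable); 192.168.109.0/26 (42 hosts, 62 usable); 192.168.109.64/26 (37 hosts, 62 usable)


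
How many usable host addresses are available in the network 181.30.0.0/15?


Host bits = 32 - 15 = 17
Total addresses = 2^17 = 131072
Usable = total - 2 (network and broadcast)
Usable hosts: 131070


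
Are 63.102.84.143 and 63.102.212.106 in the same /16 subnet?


Mask: 255.255.0.0
63.102.84.143 AND mask = 63.102.0.0
63.102.212.106 AND mask = 63.102.0.0
Yes, same subnet (63.102.0.0)


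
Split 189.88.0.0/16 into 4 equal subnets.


New prefix = 16 + 2 = 18
Each subnet has 16384 addresses
  189.88.0.0/18
  189.88.64.0/18
  189.88.128.0/18
  189.88.192.0/18
Subnets: 189.88.0.0/18, 189.88.64.0/18, 189.88.128.0/18, 189.88.192.0/18


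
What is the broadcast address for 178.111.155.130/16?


Network: 178.111.0.0/16
Host bits = 16
Set all host bits to 1:
Broadcast: 178.111.255.255


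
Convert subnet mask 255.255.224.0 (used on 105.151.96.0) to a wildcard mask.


Subnet mask: 255.255.224.0
Wildcard = 255.255.255.255 - subnet mask
255 - 255 = 0
255 - 255 = 0
255 - 224 = 31
255 - 0 = 255
Wildcard: 0.0.31.255


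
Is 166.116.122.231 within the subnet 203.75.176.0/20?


Subnet network: 203.75.176.0
Test IP AND mask: 166.116.112.0
No, 166.116.122.231 is not in 203.75.176.0/20


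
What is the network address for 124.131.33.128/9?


IP:   01111100.10000011.00100001.10000000
Mask: 11111111.10000000.00000000.00000000
AND operation:
Net:  01111100.10000000.00000000.00000000
Network: 124.128.0.0/9


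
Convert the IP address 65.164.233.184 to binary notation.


65 = 01000001
164 = 10100100
233 = 11101001
184 = 10111000
Binary: 01000001.10100100.11101001.10111000


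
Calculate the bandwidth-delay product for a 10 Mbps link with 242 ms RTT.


BDP = bandwidth * RTT
= 10 Mbps * 242 ms
= 10 * 1e6 * 242 / 1000 bits
= 2420000 bits
= 302500 bytes
= 295.4102 KB
BDP = 2420000 bits (302500 bytes)


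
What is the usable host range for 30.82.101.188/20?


Network: 30.82.96.0
Broadcast: 30.82.111.255
First usable = network + 1
Last usable = broadcast - 1
Range: 30.82.96.1 to 30.82.111.254


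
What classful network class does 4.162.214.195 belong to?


First octet: 4
Binary: 00000100
0xxxxxxx -> Class A (1-126)
Class A, default mask 255.0.0.0 (/8)


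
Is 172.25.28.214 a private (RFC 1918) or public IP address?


RFC 1918 private ranges:
  10.0.0.0/8 (10.0.0.0 - 10.255.255.255)
  172.16.0.0/12 (172.16.0.0 - 172.31.255.255)
  192.168.0.0/16 (192.168.0.0 - 192.168.255.255)
Private (in 172.16.0.0/12)


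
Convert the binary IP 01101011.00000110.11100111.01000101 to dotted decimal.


01101011 = 107
00000110 = 6
11100111 = 231
01000101 = 69
IP: 107.6.231.69


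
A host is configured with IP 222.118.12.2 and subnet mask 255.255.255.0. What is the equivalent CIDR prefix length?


Binary: 11111111.11111111.11111111.00000000
Count leading 1s
Prefix: /24


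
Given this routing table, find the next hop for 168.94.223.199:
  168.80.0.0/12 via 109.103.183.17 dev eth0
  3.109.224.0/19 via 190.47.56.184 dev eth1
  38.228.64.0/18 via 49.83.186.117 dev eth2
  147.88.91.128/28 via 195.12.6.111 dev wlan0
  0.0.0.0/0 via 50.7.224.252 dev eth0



Longest prefix match for 168.94.223.199:
  /12 168.80.0.0: MATCH
  /19 3.109.224.0: no
  /18 38.228.64.0: no
  /28 147.88.91.128: no
  /0 0.0.0.0: MATCH
Selected: next-hop 109.103.183.17 via eth0 (matched /12)


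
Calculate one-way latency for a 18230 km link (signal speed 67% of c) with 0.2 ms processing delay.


Speed = 0.67 * 3e5 km/s = 201000 km/s
Propagation delay = 18230 / 201000 = 0.0907 s = 90.6965 ms
Processing delay = 0.2 ms
Total one-way latency = 90.8965 ms


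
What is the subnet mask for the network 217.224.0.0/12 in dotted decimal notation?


/12 means 12 network bits, 20 host bits
Binary: 11111111111100000000000000000000
Mask: 255.240.0.0


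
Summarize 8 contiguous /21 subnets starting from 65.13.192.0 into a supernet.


Original prefix: /21
Number of subnets: 8 = 2^3
New prefix = 21 - 3 = 18
Supernet: 65.13.192.0/18


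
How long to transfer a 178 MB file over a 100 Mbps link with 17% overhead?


Effective throughput = 100 * (1 - 17/100) = 83 Mbps
File size in Mb = 178 * 8 = 1424 Mb
Time = 1424 / 83
Time = 17.1566 seconds


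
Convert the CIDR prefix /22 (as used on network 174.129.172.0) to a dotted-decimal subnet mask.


/22 means 22 network bits, 10 host bits
Binary: 11111111111111111111110000000000
Mask: 255.255.252.0


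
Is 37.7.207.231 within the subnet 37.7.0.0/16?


Subnet network: 37.7.0.0
Test IP AND mask: 37.7.0.0
Yes, 37.7.207.231 is in 37.7.0.0/16


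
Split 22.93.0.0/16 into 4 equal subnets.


New prefix = 16 + 2 = 18
Each subnet has 16384 addresses
  22.93.0.0/18
  22.93.64.0/18
  22.93.128.0/18
  22.93.192.0/18
Subnets: 22.93.0.0/18, 22.93.64.0/18, 22.93.128.0/18, 22.93.192.0/18


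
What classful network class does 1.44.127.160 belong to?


First octet: 1
Binary: 00000001
0xxxxxxx -> Class A (1-126)
Class A, default mask 255.0.0.0 (/8)


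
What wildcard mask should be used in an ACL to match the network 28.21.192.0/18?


Subnet mask: 255.255.192.0
Wildcard = 255.255.255.255 - subnet mask
255 - 255 = 0
255 - 255 = 0
255 - 192 = 63
255 - 0 = 255
Wildcard: 0.0.63.255


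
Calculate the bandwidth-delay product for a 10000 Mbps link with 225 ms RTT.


BDP = bandwidth * RTT
= 10000 Mbps * 225 ms
= 10000 * 1e6 * 225 / 1000 bits
= 2250000000 bits
= 281250000 bytes
= 274658.2031 KB
BDP = 2250000000 bits (281250000 bytes)


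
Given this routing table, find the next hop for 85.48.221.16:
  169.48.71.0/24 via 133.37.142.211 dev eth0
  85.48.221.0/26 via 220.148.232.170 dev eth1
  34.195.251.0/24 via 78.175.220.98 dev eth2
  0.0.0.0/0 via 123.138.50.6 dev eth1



Longest prefix match for 85.48.221.16:
  /24 169.48.71.0: no
  /26 85.48.221.0: MATCH
  /24 34.195.251.0: no
  /0 0.0.0.0: MATCH
Selected: next-hop 220.148.232.170 via eth1 (matched /26)


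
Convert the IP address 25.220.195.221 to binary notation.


25 = 00011001
220 = 11011100
195 = 11000011
221 = 11011101
Binary: 00011001.11011100.11000011.11011101


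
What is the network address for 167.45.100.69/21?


IP:   10100111.00101101.01100100.01000101
Mask: 11111111.11111111.11111000.00000000
AND operation:
Net:  10100111.00101101.01100000.00000000
Network: 167.45.96.0/21


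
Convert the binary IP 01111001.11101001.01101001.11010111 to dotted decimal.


01111001 = 121
11101001 = 233
01101001 = 105
11010111 = 215
IP: 121.233.105.215


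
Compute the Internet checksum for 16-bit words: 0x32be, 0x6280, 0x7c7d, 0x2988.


Sum all words (with carry folding):
+ 0x32be = 0x32be
+ 0x6280 = 0x953e
+ 0x7c7d = 0x11bc
+ 0x2988 = 0x3b44
One's complement: ~0x3b44
Checksum = 0xc4bb


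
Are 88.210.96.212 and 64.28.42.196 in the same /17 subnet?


Mask: 255.255.128.0
88.210.96.212 AND mask = 88.210.0.0
64.28.42.196 AND mask = 64.28.0.0
No, different subnets (88.210.0.0 vs 64.28.0.0)


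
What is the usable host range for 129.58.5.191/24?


Network: 129.58.5.0
Broadcast: 129.58.5.255
First usable = network + 1
Last usable = broadcast - 1
Range: 129.58.5.1 to 129.58.5.254


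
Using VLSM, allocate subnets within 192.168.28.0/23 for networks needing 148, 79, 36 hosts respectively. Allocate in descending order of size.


148 hosts -> /24 (254 usable): 192.168.28.0/24
79 hosts -> /25 (126 usable): 192.168.29.0/25
36 hosts -> /26 (62 usable): 192.168.29.128/26
Allocation: 192.168.28.0/24 (148 hosts, 254 usable); 192.168.29.0/25 (79 hosts, 126 usable); 192.168.29.128/26 (36 hosts, 62 usable)


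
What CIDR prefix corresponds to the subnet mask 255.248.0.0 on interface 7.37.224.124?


Binary: 11111111.11111000.00000000.00000000
Count leading 1s
Prefix: /13


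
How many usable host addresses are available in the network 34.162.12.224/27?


Host bits = 32 - 27 = 5
Total addresses = 2^5 = 32
Usable = total - 2 (network and broadcast)
Usable hosts: 30


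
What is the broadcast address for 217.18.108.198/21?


Network: 217.18.104.0/21
Host bits = 11
Set all host bits to 1:
Broadcast: 217.18.111.255


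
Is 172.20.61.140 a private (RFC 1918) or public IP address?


RFC 1918 private ranges:
  10.0.0.0/8 (10.0.0.0 - 10.255.255.255)
  172.16.0.0/12 (172.16.0.0 - 172.31.255.255)
  192.168.0.0/16 (192.168.0.0 - 192.168.255.255)
Private (in 172.16.0.0/12)


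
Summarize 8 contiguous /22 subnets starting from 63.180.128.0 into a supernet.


Original prefix: /22
Number of subnets: 8 = 2^3
New prefix = 22 - 3 = 19
Supernet: 63.180.128.0/19


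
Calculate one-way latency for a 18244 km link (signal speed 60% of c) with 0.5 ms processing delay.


Speed = 0.6 * 3e5 km/s = 180000 km/s
Propagation delay = 18244 / 180000 = 0.1014 s = 101.3556 ms
Processing delay = 0.5 ms
Total one-way latency = 101.8556 ms


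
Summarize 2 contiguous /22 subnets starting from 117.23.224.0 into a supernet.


Original prefix: /22
Number of subnets: 2 = 2^1
New prefix = 22 - 1 = 21
Supernet: 117.23.224.0/21


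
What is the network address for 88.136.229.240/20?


IP:   01011000.10001000.11100101.11110000
Mask: 11111111.11111111.11110000.00000000
AND operation:
Net:  01011000.10001000.11100000.00000000
Network: 88.136.224.0/20


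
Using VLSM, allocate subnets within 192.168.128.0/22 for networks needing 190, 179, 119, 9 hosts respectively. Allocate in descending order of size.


190 hosts -> /24 (254 usable): 192.168.128.0/24
179 hosts -> /24 (254 usable): 192.168.129.0/24
119 hosts -> /25 (126 usable): 192.168.130.0/25
9 hosts -> /28 (14 usable): 192.168.130.128/28
Allocation: 192.168.128.0/24 (190 hosts, 254 usable); 192.168.129.0/24 (179 hosts, 254 usable); 192.168.130.0/25 (119 hosts, 126 usable); 192.168.130.128/28 (9 hosts, 14 usable)


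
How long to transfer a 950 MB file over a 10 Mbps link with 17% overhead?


Effective throughput = 10 * (1 - 17/100) = 8.3 Mbps
File size in Mb = 950 * 8 = 7600 Mb
Time = 7600 / 8.3
Time = 915.6627 seconds


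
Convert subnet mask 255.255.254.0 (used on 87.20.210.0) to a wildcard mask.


Subnet mask: 255.255.254.0
Wildcard = 255.255.255.255 - subnet mask
255 - 255 = 0
255 - 255 = 0
255 - 254 = 1
255 - 0 = 255
Wildcard: 0.0.1.255


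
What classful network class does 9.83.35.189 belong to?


First octet: 9
Binary: 00001001
0xxxxxxx -> Class A (1-126)
Class A, default mask 255.0.0.0 (/8)


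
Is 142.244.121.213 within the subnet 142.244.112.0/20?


Subnet network: 142.244.112.0
Test IP AND mask: 142.244.112.0
Yes, 142.244.121.213 is in 142.244.112.0/20


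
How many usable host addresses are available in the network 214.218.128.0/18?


Host bits = 32 - 18 = 14
Total addresses = 2^14 = 16384
Usable = total - 2 (network and broadcast)
Usable hosts: 16382


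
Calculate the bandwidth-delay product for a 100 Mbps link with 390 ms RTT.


BDP = bandwidth * RTT
= 100 Mbps * 390 ms
= 100 * 1e6 * 390 / 1000 bits
= 39000000 bits
= 4875000 bytes
= 4760.7422 KB
BDP = 39000000 bits (4875000 bytes)


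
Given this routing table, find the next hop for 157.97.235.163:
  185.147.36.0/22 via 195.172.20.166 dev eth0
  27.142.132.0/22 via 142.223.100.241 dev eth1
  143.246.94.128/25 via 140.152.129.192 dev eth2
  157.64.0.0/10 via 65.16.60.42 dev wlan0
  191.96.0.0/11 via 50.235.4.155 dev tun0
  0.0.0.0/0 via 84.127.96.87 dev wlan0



Longest prefix match for 157.97.235.163:
  /22 185.147.36.0: no
  /22 27.142.132.0: no
  /25 143.246.94.128: no
  /10 157.64.0.0: MATCH
  /11 191.96.0.0: no
  /0 0.0.0.0: MATCH
Selected: next-hop 65.16.60.42 via wlan0 (matched /10)


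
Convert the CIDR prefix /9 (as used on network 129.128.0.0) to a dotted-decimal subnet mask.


/9 means 9 network bits, 23 host bits
Binary: 11111111100000000000000000000000
Mask: 255.128.0.0


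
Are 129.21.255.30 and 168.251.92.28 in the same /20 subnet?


Mask: 255.255.240.0
129.21.255.30 AND mask = 129.21.240.0
168.251.92.28 AND mask = 168.251.80.0
No, different subnets (129.21.240.0 vs 168.251.80.0)


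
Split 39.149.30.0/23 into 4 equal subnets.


New prefix = 23 + 2 = 25
Each subnet has 128 addresses
  39.149.30.0/25
  39.149.30.128/25
  39.149.31.0/25
  39.149.31.128/25
Subnets: 39.149.30.0/25, 39.149.30.128/25, 39.149.31.0/25, 39.149.31.128/25


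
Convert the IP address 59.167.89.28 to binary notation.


59 = 00111011
167 = 10100111
89 = 01011001
28 = 00011100
Binary: 00111011.10100111.01011001.00011100


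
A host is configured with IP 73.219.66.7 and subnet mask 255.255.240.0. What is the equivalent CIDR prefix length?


Binary: 11111111.11111111.11110000.00000000
Count leading 1s
Prefix: /20


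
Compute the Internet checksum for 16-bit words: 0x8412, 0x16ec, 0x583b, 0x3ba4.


Sum all words (with carry folding):
+ 0x8412 = 0x8412
+ 0x16ec = 0x9afe
+ 0x583b = 0xf339
+ 0x3ba4 = 0x2ede
One's complement: ~0x2ede
Checksum = 0xd121


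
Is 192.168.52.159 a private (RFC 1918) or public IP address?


RFC 1918 private ranges:
  10.0.0.0/8 (10.0.0.0 - 10.255.255.255)
  172.16.0.0/12 (172.16.0.0 - 172.31.255.255)
  192.168.0.0/16 (192.168.0.0 - 192.168.255.255)
Private (in 192.168.0.0/16)


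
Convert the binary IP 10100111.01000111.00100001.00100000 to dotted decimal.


10100111 = 167
01000111 = 71
00100001 = 33
00100000 = 32
IP: 167.71.33.32


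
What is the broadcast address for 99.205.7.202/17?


Network: 99.205.0.0/17
Host bits = 15
Set all host bits to 1:
Broadcast: 99.205.127.255


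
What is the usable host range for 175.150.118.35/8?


Network: 175.0.0.0
Broadcast: 175.255.255.255
First usable = network + 1
Last usable = broadcast - 1
Range: 175.0.0.1 to 175.255.255.254


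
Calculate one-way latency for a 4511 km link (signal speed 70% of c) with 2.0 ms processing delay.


Speed = 0.7 * 3e5 km/s = 210000 km/s
Propagation delay = 4511 / 210000 = 0.0215 s = 21.481 ms
Processing delay = 2.0 ms
Total one-way latency = 23.481 ms


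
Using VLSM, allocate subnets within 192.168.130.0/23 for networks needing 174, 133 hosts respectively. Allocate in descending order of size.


174 hosts -> /24 (254 usable): 192.168.130.0/24
133 hosts -> /24 (254 usable): 192.168.131.0/24
Allocation: 192.168.130.0/24 (174 hosts, 254 usable); 192.168.131.0/24 (133 hosts, 254 usable)


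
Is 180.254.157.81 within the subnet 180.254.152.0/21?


Subnet network: 180.254.152.0
Test IP AND mask: 180.254.152.0
Yes, 180.254.157.81 is in 180.254.152.0/21


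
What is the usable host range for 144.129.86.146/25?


Network: 144.129.86.128
Broadcast: 144.129.86.255
First usable = network + 1
Last usable = broadcast - 1
Range: 144.129.86.129 to 144.129.86.254


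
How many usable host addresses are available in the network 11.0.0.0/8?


Host bits = 32 - 8 = 24
Total addresses = 2^24 = 16777216
Usable = total - 2 (network and broadcast)
Usable hosts: 16777214


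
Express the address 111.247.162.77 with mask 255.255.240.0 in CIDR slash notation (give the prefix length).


Binary: 11111111.11111111.11110000.00000000
Count leading 1s
Prefix: /20


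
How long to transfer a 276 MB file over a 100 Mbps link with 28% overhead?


Effective throughput = 100 * (1 - 28/100) = 72 Mbps
File size in Mb = 276 * 8 = 2208 Mb
Time = 2208 / 72
Time = 30.6667 seconds


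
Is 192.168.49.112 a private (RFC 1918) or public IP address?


RFC 1918 private ranges:
  10.0.0.0/8 (10.0.0.0 - 10.255.255.255)
  172.16.0.0/12 (172.16.0.0 - 172.31.255.255)
  192.168.0.0/16 (192.168.0.0 - 192.168.255.255)
Private (in 192.168.0.0/16)


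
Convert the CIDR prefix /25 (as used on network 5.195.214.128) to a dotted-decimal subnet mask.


/25 means 25 network bits, 7 host bits
Binary: 11111111111111111111111110000000
Mask: 255.255.255.128


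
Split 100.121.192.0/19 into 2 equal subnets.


New prefix = 19 + 1 = 20
Each subnet has 4096 addresses
  100.121.192.0/20
  100.121.208.0/20
Subnets: 100.121.192.0/20, 100.121.208.0/20


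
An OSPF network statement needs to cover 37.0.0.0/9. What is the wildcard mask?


Subnet mask: 255.128.0.0
Wildcard = 255.255.255.255 - subnet mask
255 - 255 = 0
255 - 128 = 127
255 - 0 = 255
255 - 0 = 255
Wildcard: 0.127.255.255


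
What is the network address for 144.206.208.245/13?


IP:   10010000.11001110.11010000.11110101
Mask: 11111111.11111000.00000000.00000000
AND operation:
Net:  10010000.11001000.00000000.00000000
Network: 144.200.0.0/13


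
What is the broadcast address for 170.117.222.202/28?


Network: 170.117.222.192/28
Host bits = 4
Set all host bits to 1:
Broadcast: 170.117.222.207


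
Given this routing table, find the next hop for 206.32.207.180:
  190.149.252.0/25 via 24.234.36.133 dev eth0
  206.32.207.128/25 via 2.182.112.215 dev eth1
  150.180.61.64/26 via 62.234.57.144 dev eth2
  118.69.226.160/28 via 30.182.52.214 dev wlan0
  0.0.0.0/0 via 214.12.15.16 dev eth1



Longest prefix match for 206.32.207.180:
  /25 190.149.252.0: no
  /25 206.32.207.128: MATCH
  /26 150.180.61.64: no
  /28 118.69.226.160: no
  /0 0.0.0.0: MATCH
Selected: next-hop 2.182.112.215 via eth1 (matched /25)


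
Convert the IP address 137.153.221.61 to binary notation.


137 = 10001001
153 = 10011001
221 = 11011101
61 = 00111101
Binary: 10001001.10011001.11011101.00111101


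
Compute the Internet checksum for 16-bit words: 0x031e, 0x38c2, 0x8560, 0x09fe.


Sum all words (with carry folding):
+ 0x031e = 0x031e
+ 0x38c2 = 0x3be0
+ 0x8560 = 0xc140
+ 0x09fe = 0xcb3e
One's complement: ~0xcb3e
Checksum = 0x34c1


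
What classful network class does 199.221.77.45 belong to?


First octet: 199
Binary: 11000111
110xxxxx -> Class C (192-223)
Class C, default mask 255.255.255.0 (/24)


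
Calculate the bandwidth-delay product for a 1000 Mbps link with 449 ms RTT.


BDP = bandwidth * RTT
= 1000 Mbps * 449 ms
= 1000 * 1e6 * 449 / 1000 bits
= 449000000 bits
= 56125000 bytes
= 54809.5703 KB
BDP = 449000000 bits (56125000 bytes)


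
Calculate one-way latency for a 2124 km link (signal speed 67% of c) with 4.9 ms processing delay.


Speed = 0.67 * 3e5 km/s = 201000 km/s
Propagation delay = 2124 / 201000 = 0.0106 s = 10.5672 ms
Processing delay = 4.9 ms
Total one-way latency = 15.4672 ms


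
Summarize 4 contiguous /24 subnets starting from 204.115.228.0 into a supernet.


Original prefix: /24
Number of subnets: 4 = 2^2
New prefix = 24 - 2 = 22
Supernet: 204.115.228.0/22


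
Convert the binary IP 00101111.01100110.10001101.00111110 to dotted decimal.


00101111 = 47
01100110 = 102
10001101 = 141
00111110 = 62
IP: 47.102.141.62


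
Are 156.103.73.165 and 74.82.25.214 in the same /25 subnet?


Mask: 255.255.255.128
156.103.73.165 AND mask = 156.103.73.128
74.82.25.214 AND mask = 74.82.25.128
No, different subnets (156.103.73.128 vs 74.82.25.128)


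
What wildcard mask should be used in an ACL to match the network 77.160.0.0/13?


Subnet mask: 255.248.0.0
Wildcard = 255.255.255.255 - subnet mask
255 - 255 = 0
255 - 248 = 7
255 - 0 = 255
255 - 0 = 255
Wildcard: 0.7.255.255


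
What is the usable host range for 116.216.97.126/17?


Network: 116.216.0.0
Broadcast: 116.216.127.255
First usable = network + 1
Last usable = broadcast - 1
Range: 116.216.0.1 to 116.216.127.254


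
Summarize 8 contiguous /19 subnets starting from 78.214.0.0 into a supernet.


Original prefix: /19
Number of subnets: 8 = 2^3
New prefix = 19 - 3 = 16
Supernet: 78.214.0.0/16


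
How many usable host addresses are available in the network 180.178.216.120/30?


Host bits = 32 - 30 = 2
Total addresses = 2^2 = 4
Usable = total - 2 (network and broadcast)
Usable hosts: 2


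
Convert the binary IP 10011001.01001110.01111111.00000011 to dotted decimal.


10011001 = 153
01001110 = 78
01111111 = 127
00000011 = 3
IP: 153.78.127.3


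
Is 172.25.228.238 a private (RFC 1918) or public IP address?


RFC 1918 private ranges:
  10.0.0.0/8 (10.0.0.0 - 10.255.255.255)
  172.16.0.0/12 (172.16.0.0 - 172.31.255.255)
  192.168.0.0/16 (192.168.0.0 - 192.168.255.255)
Private (in 172.16.0.0/12)


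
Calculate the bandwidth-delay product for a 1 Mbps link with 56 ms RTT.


BDP = bandwidth * RTT
= 1 Mbps * 56 ms
= 1 * 1e6 * 56 / 1000 bits
= 56000 bits
= 7000 bytes
= 6.8359 KB
BDP = 56000 bits (7000 bytes)


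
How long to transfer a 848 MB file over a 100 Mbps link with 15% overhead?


Effective throughput = 100 * (1 - 15/100) = 85 Mbps
File size in Mb = 848 * 8 = 6784 Mb
Time = 6784 / 85
Time = 79.8118 seconds


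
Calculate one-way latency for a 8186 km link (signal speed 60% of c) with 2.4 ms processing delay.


Speed = 0.6 * 3e5 km/s = 180000 km/s
Propagation delay = 8186 / 180000 = 0.0455 s = 45.4778 ms
Processing delay = 2.4 ms
Total one-way latency = 47.8778 ms


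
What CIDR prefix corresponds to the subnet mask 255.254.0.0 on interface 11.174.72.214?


Binary: 11111111.11111110.00000000.00000000
Count leading 1s
Prefix: /15


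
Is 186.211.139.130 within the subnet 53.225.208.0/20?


Subnet network: 53.225.208.0
Test IP AND mask: 186.211.128.0
No, 186.211.139.130 is not in 53.225.208.0/20


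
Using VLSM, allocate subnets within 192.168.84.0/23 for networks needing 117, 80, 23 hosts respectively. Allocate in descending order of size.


117 hosts -> /25 (126 usable): 192.168.84.0/25
80 hosts -> /25 (126 usable): 192.168.84.128/25
23 hosts -> /27 (30 usable): 192.168.85.0/27
Allocation: 192.168.84.0/25 (117 hosts, 126 usable); 192.168.84.128/25 (80 hosts, 126 usable); 192.168.85.0/27 (23 hosts, 30 usable)


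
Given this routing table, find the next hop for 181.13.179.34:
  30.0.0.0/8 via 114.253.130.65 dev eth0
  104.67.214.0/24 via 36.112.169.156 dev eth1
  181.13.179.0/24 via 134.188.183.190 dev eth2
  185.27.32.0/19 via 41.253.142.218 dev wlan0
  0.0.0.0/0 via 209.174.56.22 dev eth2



Longest prefix match for 181.13.179.34:
  /8 30.0.0.0: no
  /24 104.67.214.0: no
  /24 181.13.179.0: MATCH
  /19 185.27.32.0: no
  /0 0.0.0.0: MATCH
Selected: next-hop 134.188.183.190 via eth2 (matched /24)


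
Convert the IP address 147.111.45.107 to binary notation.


147 = 10010011
111 = 01101111
45 = 00101101
107 = 01101011
Binary: 10010011.01101111.00101101.01101011


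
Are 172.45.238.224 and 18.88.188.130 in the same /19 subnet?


Mask: 255.255.224.0
172.45.238.224 AND mask = 172.45.224.0
18.88.188.130 AND mask = 18.88.160.0
No, different subnets (172.45.224.0 vs 18.88.160.0)


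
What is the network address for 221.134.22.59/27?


IP:   11011101.10000110.00010110.00111011
Mask: 11111111.11111111.11111111.11100000
AND operation:
Net:  11011101.10000110.00010110.00100000
Network: 221.134.22.32/27


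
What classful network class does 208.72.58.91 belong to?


First octet: 208
Binary: 11010000
110xxxxx -> Class C (192-223)
Class C, default mask 255.255.255.0 (/24)


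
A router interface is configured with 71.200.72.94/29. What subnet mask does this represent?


/29 means 29 network bits, 3 host bits
Binary: 11111111111111111111111111111000
Mask: 255.255.255.248


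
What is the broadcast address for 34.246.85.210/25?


Network: 34.246.85.128/25
Host bits = 7
Set all host bits to 1:
Broadcast: 34.246.85.255


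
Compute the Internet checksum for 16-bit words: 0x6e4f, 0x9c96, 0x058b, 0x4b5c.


Sum all words (with carry folding):
+ 0x6e4f = 0x6e4f
+ 0x9c96 = 0x0ae6
+ 0x058b = 0x1071
+ 0x4b5c = 0x5bcd
One's complement: ~0x5bcd
Checksum = 0xa432


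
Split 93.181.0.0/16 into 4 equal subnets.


New prefix = 16 + 2 = 18
Each subnet has 16384 addresses
  93.181.0.0/18
  93.181.64.0/18
  93.181.128.0/18
  93.181.192.0/18
Subnets: 93.181.0.0/18, 93.181.64.0/18, 93.181.128.0/18, 93.181.192.0/18


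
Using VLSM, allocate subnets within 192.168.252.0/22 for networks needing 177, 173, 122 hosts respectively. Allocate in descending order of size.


177 hosts -> /24 (254 usable): 192.168.252.0/24
173 hosts -> /24 (254 usable): 192.168.253.0/24
122 hosts -> /25 (126 usable): 192.168.254.0/25
Allocation: 192.168.252.0/24 (177 hosts, 254 usable); 192.168.253.0/24 (173 hosts, 254 usable); 192.168.254.0/25 (122 hosts, 126 usable)


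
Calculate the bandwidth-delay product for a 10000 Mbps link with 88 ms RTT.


BDP = bandwidth * RTT
= 10000 Mbps * 88 ms
= 10000 * 1e6 * 88 / 1000 bits
= 880000000 bits
= 110000000 bytes
= 107421.875 KB
BDP = 880000000 bits (110000000 bytes)


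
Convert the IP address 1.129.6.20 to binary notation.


1 = 00000001
129 = 10000001
6 = 00000110
20 = 00010100
Binary: 00000001.10000001.00000110.00010100


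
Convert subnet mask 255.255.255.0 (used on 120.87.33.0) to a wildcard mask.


Subnet mask: 255.255.255.0
Wildcard = 255.255.255.255 - subnet mask
255 - 255 = 0
255 - 255 = 0
255 - 255 = 0
255 - 0 = 255
Wildcard: 0.0.0.255


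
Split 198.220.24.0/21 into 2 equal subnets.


New prefix = 21 + 1 = 22
Each subnet has 1024 addresses
  198.220.24.0/22
  198.220.28.0/22
Subnets: 198.220.24.0/22, 198.220.28.0/22


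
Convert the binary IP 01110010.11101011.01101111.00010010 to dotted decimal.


01110010 = 114
11101011 = 235
01101111 = 111
00010010 = 18
IP: 114.235.111.18


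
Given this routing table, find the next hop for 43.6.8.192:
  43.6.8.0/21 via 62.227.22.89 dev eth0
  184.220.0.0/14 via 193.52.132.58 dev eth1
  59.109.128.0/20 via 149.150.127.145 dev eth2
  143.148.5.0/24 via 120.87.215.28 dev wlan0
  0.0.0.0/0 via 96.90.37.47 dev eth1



Longest prefix match for 43.6.8.192:
  /21 43.6.8.0: MATCH
  /14 184.220.0.0: no
  /20 59.109.128.0: no
  /24 143.148.5.0: no
  /0 0.0.0.0: MATCH
Selected: next-hop 62.227.22.89 via eth0 (matched /21)


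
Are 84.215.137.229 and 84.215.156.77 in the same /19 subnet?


Mask: 255.255.224.0
84.215.137.229 AND mask = 84.215.128.0
84.215.156.77 AND mask = 84.215.128.0
Yes, same subnet (84.215.128.0)


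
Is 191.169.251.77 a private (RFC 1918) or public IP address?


RFC 1918 private ranges:
  10.0.0.0/8 (10.0.0.0 - 10.255.255.255)
  172.16.0.0/12 (172.16.0.0 - 172.31.255.255)
  192.168.0.0/16 (192.168.0.0 - 192.168.255.255)
Public (not in any RFC 1918 range)


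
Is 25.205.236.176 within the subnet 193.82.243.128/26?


Subnet network: 193.82.243.128
Test IP AND mask: 25.205.236.128
No, 25.205.236.176 is not in 193.82.243.128/26


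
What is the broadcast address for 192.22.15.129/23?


Network: 192.22.14.0/23
Host bits = 9
Set all host bits to 1:
Broadcast: 192.22.15.255


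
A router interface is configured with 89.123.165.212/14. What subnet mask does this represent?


/14 means 14 network bits, 18 host bits
Binary: 11111111111111000000000000000000
Mask: 255.252.0.0


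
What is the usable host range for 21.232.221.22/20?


Network: 21.232.208.0
Broadcast: 21.232.223.255
First usable = network + 1
Last usable = broadcast - 1
Range: 21.232.208.1 to 21.232.223.254


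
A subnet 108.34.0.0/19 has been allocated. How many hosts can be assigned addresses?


Host bits = 32 - 19 = 13
Total addresses = 2^13 = 8192
Usable = total - 2 (network and broadcast)
Usable hosts: 8190


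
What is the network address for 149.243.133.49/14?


IP:   10010101.11110011.10000101.00110001
Mask: 11111111.11111100.00000000.00000000
AND operation:
Net:  10010101.11110000.00000000.00000000
Network: 149.240.0.0/14


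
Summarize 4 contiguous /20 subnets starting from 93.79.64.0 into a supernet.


Original prefix: /20
Number of subnets: 4 = 2^2
New prefix = 20 - 2 = 18
Supernet: 93.79.64.0/18


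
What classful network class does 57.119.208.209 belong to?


First octet: 57
Binary: 00111001
0xxxxxxx -> Class A (1-126)
Class A, default mask 255.0.0.0 (/8)


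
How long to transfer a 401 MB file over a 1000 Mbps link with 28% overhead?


Effective throughput = 1000 * (1 - 28/100) = 720 Mbps
File size in Mb = 401 * 8 = 3208 Mb
Time = 3208 / 720
Time = 4.4556 seconds


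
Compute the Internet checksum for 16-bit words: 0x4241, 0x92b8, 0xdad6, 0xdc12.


Sum all words (with carry folding):
+ 0x4241 = 0x4241
+ 0x92b8 = 0xd4f9
+ 0xdad6 = 0xafd0
+ 0xdc12 = 0x8be3
One's complement: ~0x8be3
Checksum = 0x741c


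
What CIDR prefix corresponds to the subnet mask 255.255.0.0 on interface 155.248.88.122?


Binary: 11111111.11111111.00000000.00000000
Count leading 1s
Prefix: /16


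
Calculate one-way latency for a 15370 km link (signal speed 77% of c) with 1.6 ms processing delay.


Speed = 0.77 * 3e5 km/s = 231000 km/s
Propagation delay = 15370 / 231000 = 0.0665 s = 66.5368 ms
Processing delay = 1.6 ms
Total one-way latency = 68.1368 ms


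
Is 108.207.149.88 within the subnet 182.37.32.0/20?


Subnet network: 182.37.32.0
Test IP AND mask: 108.207.144.0
No, 108.207.149.88 is not in 182.37.32.0/20


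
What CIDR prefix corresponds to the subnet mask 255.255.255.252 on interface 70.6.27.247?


Binary: 11111111.11111111.11111111.11111100
Count leading 1s
Prefix: /30


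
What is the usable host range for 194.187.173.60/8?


Network: 194.0.0.0
Broadcast: 194.255.255.255
First usable = network + 1
Last usable = broadcast - 1
Range: 194.0.0.1 to 194.255.255.254


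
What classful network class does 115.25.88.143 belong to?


First octet: 115
Binary: 01110011
0xxxxxxx -> Class A (1-126)
Class A, default mask 255.0.0.0 (/8)


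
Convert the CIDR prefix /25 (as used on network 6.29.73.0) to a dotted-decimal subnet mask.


/25 means 25 network bits, 7 host bits
Binary: 11111111111111111111111110000000
Mask: 255.255.255.128


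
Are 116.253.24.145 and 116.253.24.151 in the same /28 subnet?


Mask: 255.255.255.240
116.253.24.145 AND mask = 116.253.24.144
116.253.24.151 AND mask = 116.253.24.144
Yes, same subnet (116.253.24.144)


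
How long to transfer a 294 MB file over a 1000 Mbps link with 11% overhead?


Effective throughput = 1000 * (1 - 11/100) = 890 Mbps
File size in Mb = 294 * 8 = 2352 Mb
Time = 2352 / 890
Time = 2.6427 seconds


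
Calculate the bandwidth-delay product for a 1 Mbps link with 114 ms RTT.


BDP = bandwidth * RTT
= 1 Mbps * 114 ms
= 1 * 1e6 * 114 / 1000 bits
= 114000 bits
= 14250 bytes
= 13.916 KB
BDP = 114000 bits (14250 bytes)


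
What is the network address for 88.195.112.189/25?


IP:   01011000.11000011.01110000.10111101
Mask: 11111111.11111111.11111111.10000000
AND operation:
Net:  01011000.11000011.01110000.10000000
Network: 88.195.112.128/25


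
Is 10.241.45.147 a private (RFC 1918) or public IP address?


RFC 1918 private ranges:
  10.0.0.0/8 (10.0.0.0 - 10.255.255.255)
  172.16.0.0/12 (172.16.0.0 - 172.31.255.255)
  192.168.0.0/16 (192.168.0.0 - 192.168.255.255)
Private (in 10.0.0.0/8)


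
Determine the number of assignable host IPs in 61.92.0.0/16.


Host bits = 32 - 16 = 16
Total addresses = 2^16 = 65536
Usable = total - 2 (network and broadcast)
Usable hosts: 65534


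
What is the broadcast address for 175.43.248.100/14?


Network: 175.40.0.0/14
Host bits = 18
Set all host bits to 1:
Broadcast: 175.43.255.255


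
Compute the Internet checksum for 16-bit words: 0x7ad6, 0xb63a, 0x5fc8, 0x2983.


Sum all words (with carry folding):
+ 0x7ad6 = 0x7ad6
+ 0xb63a = 0x3111
+ 0x5fc8 = 0x90d9
+ 0x2983 = 0xba5c
One's complement: ~0xba5c
Checksum = 0x45a3


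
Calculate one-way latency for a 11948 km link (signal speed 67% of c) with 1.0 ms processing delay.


Speed = 0.67 * 3e5 km/s = 201000 km/s
Propagation delay = 11948 / 201000 = 0.0594 s = 59.4428 ms
Processing delay = 1.0 ms
Total one-way latency = 60.4428 ms


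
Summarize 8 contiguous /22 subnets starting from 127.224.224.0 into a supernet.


Original prefix: /22
Number of subnets: 8 = 2^3
New prefix = 22 - 3 = 19
Supernet: 127.224.224.0/19


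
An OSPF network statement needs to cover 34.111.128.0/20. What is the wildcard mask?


Subnet mask: 255.255.240.0
Wildcard = 255.255.255.255 - subnet mask
255 - 255 = 0
255 - 255 = 0
255 - 240 = 15
255 - 0 = 255
Wildcard: 0.0.15.255


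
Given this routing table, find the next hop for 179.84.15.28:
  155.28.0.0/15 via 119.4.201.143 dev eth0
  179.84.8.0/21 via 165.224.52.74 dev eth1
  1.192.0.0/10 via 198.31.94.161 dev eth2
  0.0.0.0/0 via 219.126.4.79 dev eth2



Longest prefix match for 179.84.15.28:
  /15 155.28.0.0: no
  /21 179.84.8.0: MATCH
  /10 1.192.0.0: no
  /0 0.0.0.0: MATCH
Selected: next-hop 165.224.52.74 via eth1 (matched /21)


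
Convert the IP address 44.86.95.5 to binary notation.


44 = 00101100
86 = 01010110
95 = 01011111
5 = 00000101
Binary: 00101100.01010110.01011111.00000101


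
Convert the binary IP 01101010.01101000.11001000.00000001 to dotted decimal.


01101010 = 106
01101000 = 104
11001000 = 200
00000001 = 1
IP: 106.104.200.1


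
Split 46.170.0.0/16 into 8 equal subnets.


New prefix = 16 + 3 = 19
Each subnet has 8192 addresses
  46.170.0.0/19
  46.170.32.0/19
  46.170.64.0/19
  46.170.96.0/19
  46.170.128.0/19
  46.170.160.0/19
  46.170.192.0/19
  46.170.224.0/19
Subnets: 46.170.0.0/19, 46.170.32.0/19, 46.170.64.0/19, 46.170.96.0/19, 46.170.128.0/19, 46.170.160.0/19, 46.170.192.0/19, 46.170.224.0/19


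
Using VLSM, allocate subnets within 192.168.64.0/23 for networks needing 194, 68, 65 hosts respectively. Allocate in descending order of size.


194 hosts -> /24 (254 usable): 192.168.64.0/24
68 hosts -> /25 (126 usable): 192.168.65.0/25
65 hosts -> /25 (126 usable): 192.168.65.128/25
Allocation: 192.168.64.0/24 (194 hosts, 254 usable); 192.168.65.0/25 (68 hosts, 126 usable); 192.168.65.128/25 (65 hosts, 126 usable)


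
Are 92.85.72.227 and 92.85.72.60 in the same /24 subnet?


Mask: 255.255.255.0
92.85.72.227 AND mask = 92.85.72.0
92.85.72.60 AND mask = 92.85.72.0
Yes, same subnet (92.85.72.0)


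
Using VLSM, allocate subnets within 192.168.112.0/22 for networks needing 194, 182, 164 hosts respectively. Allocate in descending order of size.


194 hosts -> /24 (254 usable): 192.168.112.0/24
182 hosts -> /24 (254 usable): 192.168.113.0/24
164 hosts -> /24 (254 usable): 192.168.114.0/24
Allocation: 192.168.112.0/24 (194 hosts, 254 usable); 192.168.113.0/24 (182 hosts, 254 usable); 192.168.114.0/24 (164 hosts, 254 usable)


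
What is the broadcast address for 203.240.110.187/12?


Network: 203.240.0.0/12
Host bits = 20
Set all host bits to 1:
Broadcast: 203.255.255.255


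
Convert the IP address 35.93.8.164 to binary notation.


35 = 00100011
93 = 01011101
8 = 00001000
164 = 10100100
Binary: 00100011.01011101.00001000.10100100


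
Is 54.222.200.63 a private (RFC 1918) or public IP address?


RFC 1918 private ranges:
  10.0.0.0/8 (10.0.0.0 - 10.255.255.255)
  172.16.0.0/12 (172.16.0.0 - 172.31.255.255)
  192.168.0.0/16 (192.168.0.0 - 192.168.255.255)
Public (not in any RFC 1918 range)


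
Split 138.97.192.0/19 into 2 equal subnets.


New prefix = 19 + 1 = 20
Each subnet has 4096 addresses
  138.97.192.0/20
  138.97.208.0/20
Subnets: 138.97.192.0/20, 138.97.208.0/20


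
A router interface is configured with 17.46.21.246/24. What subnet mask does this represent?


/24 means 24 network bits, 8 host bits
Binary: 11111111111111111111111100000000
Mask: 255.255.255.0


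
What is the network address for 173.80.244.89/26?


IP:   10101101.01010000.11110100.01011001
Mask: 11111111.11111111.11111111.11000000
AND operation:
Net:  10101101.01010000.11110100.01000000
Network: 173.80.244.64/26


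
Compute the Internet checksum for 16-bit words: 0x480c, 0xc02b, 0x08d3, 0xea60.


Sum all words (with carry folding):
+ 0x480c = 0x480c
+ 0xc02b = 0x0838
+ 0x08d3 = 0x110b
+ 0xea60 = 0xfb6b
One's complement: ~0xfb6b
Checksum = 0x0494


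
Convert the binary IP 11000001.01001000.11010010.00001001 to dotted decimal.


11000001 = 193
01001000 = 72
11010010 = 210
00001001 = 9
IP: 193.72.210.9


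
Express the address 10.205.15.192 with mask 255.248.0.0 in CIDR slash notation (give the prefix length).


Binary: 11111111.11111000.00000000.00000000
Count leading 1s
Prefix: /13


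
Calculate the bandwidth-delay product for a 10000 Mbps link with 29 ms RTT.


BDP = bandwidth * RTT
= 10000 Mbps * 29 ms
= 10000 * 1e6 * 29 / 1000 bits
= 290000000 bits
= 36250000 bytes
= 35400.3906 KB
BDP = 290000000 bits (36250000 bytes)


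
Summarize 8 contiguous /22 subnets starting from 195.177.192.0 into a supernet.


Original prefix: /22
Number of subnets: 8 = 2^3
New prefix = 22 - 3 = 19
Supernet: 195.177.192.0/19


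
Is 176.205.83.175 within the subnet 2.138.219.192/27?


Subnet network: 2.138.219.192
Test IP AND mask: 176.205.83.160
No, 176.205.83.175 is not in 2.138.219.192/27


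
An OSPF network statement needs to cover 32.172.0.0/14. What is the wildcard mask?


Subnet mask: 255.252.0.0
Wildcard = 255.255.255.255 - subnet mask
255 - 255 = 0
255 - 252 = 3
255 - 0 = 255
255 - 0 = 255
Wildcard: 0.3.255.255


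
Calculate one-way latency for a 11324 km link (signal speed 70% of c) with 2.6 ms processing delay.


Speed = 0.7 * 3e5 km/s = 210000 km/s
Propagation delay = 11324 / 210000 = 0.0539 s = 53.9238 ms
Processing delay = 2.6 ms
Total one-way latency = 56.5238 ms


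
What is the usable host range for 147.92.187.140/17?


Network: 147.92.128.0
Broadcast: 147.92.255.255
First usable = network + 1
Last usable = broadcast - 1
Range: 147.92.128.1 to 147.92.255.254


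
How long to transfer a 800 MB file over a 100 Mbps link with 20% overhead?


Effective throughput = 100 * (1 - 20/100) = 80 Mbps
File size in Mb = 800 * 8 = 6400 Mb
Time = 6400 / 80
Time = 80 seconds


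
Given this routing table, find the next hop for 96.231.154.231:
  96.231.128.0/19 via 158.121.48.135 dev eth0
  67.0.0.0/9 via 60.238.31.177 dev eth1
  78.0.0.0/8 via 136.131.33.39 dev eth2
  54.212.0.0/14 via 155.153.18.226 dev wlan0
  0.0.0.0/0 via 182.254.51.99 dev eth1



Longest prefix match for 96.231.154.231:
  /19 96.231.128.0: MATCH
  /9 67.0.0.0: no
  /8 78.0.0.0: no
  /14 54.212.0.0: no
  /0 0.0.0.0: MATCH
Selected: next-hop 158.121.48.135 via eth0 (matched /19)


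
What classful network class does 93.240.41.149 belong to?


First octet: 93
Binary: 01011101
0xxxxxxx -> Class A (1-126)
Class A, default mask 255.0.0.0 (/8)


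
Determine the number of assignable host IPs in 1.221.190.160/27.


Host bits = 32 - 27 = 5
Total addresses = 2^5 = 32
Usable = total - 2 (network and broadcast)
Usable hosts: 30


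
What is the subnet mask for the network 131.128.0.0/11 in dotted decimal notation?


/11 means 11 network bits, 21 host bits
Binary: 11111111111000000000000000000000
Mask: 255.224.0.0


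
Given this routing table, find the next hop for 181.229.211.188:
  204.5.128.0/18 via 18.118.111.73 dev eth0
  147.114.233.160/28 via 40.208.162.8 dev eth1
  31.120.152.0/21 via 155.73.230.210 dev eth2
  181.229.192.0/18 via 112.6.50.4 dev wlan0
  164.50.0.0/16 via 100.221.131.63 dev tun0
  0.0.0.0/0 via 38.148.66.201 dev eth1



Longest prefix match for 181.229.211.188:
  /18 204.5.128.0: no
  /28 147.114.233.160: no
  /21 31.120.152.0: no
  /18 181.229.192.0: MATCH
  /16 164.50.0.0: no
  /0 0.0.0.0: MATCH
Selected: next-hop 112.6.50.4 via wlan0 (matched /18)
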